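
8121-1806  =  6315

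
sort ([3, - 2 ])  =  [ -2, 3]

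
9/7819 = 9/7819 = 0.00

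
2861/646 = 2861/646  =  4.43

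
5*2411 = 12055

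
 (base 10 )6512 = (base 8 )14560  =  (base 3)22221012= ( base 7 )24662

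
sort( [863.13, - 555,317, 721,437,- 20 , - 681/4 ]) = [ - 555, - 681/4, - 20,  317,  437,721 , 863.13 ]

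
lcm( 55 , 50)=550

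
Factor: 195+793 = 2^2 * 13^1*19^1 = 988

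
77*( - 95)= - 7315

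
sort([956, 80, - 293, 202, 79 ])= [  -  293, 79,80, 202,956]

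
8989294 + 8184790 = 17174084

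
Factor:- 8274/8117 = -2^1 * 3^1*7^1*  197^1*8117^( - 1)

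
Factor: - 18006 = - 2^1*3^1*3001^1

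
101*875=88375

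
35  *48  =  1680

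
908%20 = 8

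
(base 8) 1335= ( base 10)733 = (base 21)1DJ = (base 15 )33d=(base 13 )445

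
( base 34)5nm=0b1100110111000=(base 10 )6584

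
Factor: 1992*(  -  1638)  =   - 3262896 = -2^4*3^3*7^1*13^1*83^1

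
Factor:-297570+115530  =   - 2^3 * 3^1 * 5^1*37^1*41^1 = - 182040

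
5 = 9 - 4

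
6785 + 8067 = 14852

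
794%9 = 2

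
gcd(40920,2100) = 60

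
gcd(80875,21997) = 1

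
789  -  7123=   - 6334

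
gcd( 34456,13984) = 8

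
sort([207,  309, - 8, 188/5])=[-8,188/5,  207, 309] 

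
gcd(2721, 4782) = 3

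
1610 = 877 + 733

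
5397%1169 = 721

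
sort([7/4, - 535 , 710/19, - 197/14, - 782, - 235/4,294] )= [ - 782, - 535, - 235/4, - 197/14, 7/4, 710/19,294]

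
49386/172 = 24693/86 = 287.13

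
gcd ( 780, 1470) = 30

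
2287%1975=312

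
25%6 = 1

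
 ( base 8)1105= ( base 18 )1e5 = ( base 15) 28B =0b1001000101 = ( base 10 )581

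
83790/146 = 41895/73 = 573.90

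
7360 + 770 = 8130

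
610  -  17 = 593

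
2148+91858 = 94006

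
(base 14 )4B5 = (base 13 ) 577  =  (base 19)2bc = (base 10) 943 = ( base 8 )1657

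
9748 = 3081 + 6667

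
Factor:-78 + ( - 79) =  - 157 = -157^1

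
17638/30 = 8819/15 = 587.93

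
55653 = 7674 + 47979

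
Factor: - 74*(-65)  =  4810= 2^1  *5^1 *13^1*  37^1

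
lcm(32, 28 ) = 224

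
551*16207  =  8930057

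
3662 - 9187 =- 5525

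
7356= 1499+5857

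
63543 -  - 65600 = 129143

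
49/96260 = 49/96260 = 0.00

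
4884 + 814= 5698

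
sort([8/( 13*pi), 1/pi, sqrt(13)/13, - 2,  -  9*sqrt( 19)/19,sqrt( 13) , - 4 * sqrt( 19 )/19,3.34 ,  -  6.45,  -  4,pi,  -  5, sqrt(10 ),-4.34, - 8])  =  [ - 8,  -  6.45,- 5, - 4.34, - 4 , - 9*sqrt( 19)/19,-2, - 4*sqrt(19 )/19, 8/(13*pi ), sqrt(13 )/13, 1/pi, pi, sqrt(10 ), 3.34, sqrt(13 )]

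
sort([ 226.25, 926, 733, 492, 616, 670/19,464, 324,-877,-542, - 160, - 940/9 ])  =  [ - 877, - 542 ,- 160, - 940/9, 670/19,226.25 , 324,464, 492, 616,733,926]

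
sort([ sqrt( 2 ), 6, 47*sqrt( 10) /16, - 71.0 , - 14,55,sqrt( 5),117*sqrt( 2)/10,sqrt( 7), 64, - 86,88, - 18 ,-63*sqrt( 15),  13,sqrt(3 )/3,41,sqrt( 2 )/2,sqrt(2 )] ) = [ - 63*sqrt( 15),  -  86,  -  71.0, - 18,  -  14, sqrt( 3 )/3, sqrt( 2) /2 , sqrt( 2),sqrt( 2), sqrt (5 ),  sqrt( 7 ),6,47*sqrt(10) /16,13,117*sqrt( 2 )/10,41,55,64,88]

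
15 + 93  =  108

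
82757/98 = 82757/98 = 844.46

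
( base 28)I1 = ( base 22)10l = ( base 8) 771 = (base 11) 41A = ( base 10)505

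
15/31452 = 5/10484 = 0.00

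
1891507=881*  2147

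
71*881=62551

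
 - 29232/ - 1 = 29232/1 = 29232.00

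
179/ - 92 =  - 2 + 5/92 = - 1.95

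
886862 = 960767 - 73905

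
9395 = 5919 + 3476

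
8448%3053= 2342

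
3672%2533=1139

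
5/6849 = 5/6849 = 0.00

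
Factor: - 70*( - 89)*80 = 498400 = 2^5 * 5^2*7^1*89^1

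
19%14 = 5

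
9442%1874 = 72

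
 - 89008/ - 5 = 89008/5 = 17801.60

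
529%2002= 529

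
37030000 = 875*42320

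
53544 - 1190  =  52354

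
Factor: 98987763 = 3^1*7^1*43^1*109621^1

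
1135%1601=1135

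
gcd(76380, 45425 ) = 5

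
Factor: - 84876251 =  - 179^1 * 474169^1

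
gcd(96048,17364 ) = 12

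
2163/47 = 46 + 1/47=46.02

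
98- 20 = 78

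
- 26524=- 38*698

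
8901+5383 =14284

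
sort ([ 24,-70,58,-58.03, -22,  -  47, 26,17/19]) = [ - 70, - 58.03,  -  47, - 22, 17/19,24, 26,58 ] 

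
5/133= 5/133 = 0.04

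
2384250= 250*9537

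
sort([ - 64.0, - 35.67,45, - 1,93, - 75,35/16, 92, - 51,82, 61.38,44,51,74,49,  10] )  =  [-75, - 64.0, - 51 ,-35.67 , - 1,  35/16, 10  ,  44, 45,  49,51,61.38,74,82,92, 93 ]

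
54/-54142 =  - 27/27071 = - 0.00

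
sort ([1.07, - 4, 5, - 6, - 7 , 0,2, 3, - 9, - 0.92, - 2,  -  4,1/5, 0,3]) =[ - 9, - 7, - 6, - 4, - 4,  -  2,  -  0.92, 0,0, 1/5, 1.07 , 2 , 3,3,5 ]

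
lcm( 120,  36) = 360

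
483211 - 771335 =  - 288124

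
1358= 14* 97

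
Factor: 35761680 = 2^4*3^2*5^1  *  49669^1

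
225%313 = 225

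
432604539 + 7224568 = 439829107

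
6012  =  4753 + 1259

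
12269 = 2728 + 9541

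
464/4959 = 16/171  =  0.09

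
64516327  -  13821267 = 50695060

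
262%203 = 59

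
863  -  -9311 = 10174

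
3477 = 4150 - 673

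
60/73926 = 10/12321  =  0.00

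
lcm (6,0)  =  0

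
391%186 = 19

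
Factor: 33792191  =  59^1*572749^1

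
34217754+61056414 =95274168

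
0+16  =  16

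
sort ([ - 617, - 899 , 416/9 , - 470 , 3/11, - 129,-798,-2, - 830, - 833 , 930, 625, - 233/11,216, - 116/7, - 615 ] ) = [ - 899, - 833, - 830, - 798,  -  617, - 615, - 470, - 129,  -  233/11, - 116/7, - 2,3/11,416/9,216, 625, 930]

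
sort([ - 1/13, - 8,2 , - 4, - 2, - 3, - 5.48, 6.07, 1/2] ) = [ - 8, - 5.48,  -  4, - 3, - 2, - 1/13,1/2,2,6.07]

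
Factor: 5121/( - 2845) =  - 9/5 = - 3^2*5^( - 1)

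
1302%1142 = 160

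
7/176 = 7/176 = 0.04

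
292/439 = 292/439 =0.67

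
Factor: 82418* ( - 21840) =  - 2^5*3^1*5^1 * 7^3*13^1*29^2 = - 1800009120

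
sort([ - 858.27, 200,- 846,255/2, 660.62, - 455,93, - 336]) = [ - 858.27,-846,-455,-336,93, 255/2 , 200,660.62] 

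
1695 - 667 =1028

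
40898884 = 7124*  5741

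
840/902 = 420/451 = 0.93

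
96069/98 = 980+29/98  =  980.30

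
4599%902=89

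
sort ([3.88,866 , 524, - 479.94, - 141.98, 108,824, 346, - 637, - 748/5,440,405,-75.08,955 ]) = [ - 637, - 479.94, - 748/5, - 141.98, - 75.08,3.88, 108,346,405,440,524,824,866, 955 ] 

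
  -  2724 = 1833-4557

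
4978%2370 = 238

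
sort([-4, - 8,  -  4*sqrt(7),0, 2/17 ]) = [ - 4*sqrt( 7 ),  -  8, - 4, 0, 2/17 ] 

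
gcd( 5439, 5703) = 3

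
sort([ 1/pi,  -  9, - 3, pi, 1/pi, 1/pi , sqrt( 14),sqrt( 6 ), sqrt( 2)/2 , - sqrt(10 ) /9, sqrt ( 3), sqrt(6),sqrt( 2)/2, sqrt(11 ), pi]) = [ - 9,-3, - sqrt( 10)/9,1/pi, 1/pi, 1/pi,sqrt (2 ) /2,sqrt(2)/2, sqrt( 3), sqrt(6 ),sqrt( 6 ), pi, pi, sqrt(11 ), sqrt( 14 ) ]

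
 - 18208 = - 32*569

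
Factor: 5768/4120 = 5^( - 1 )*7^1 = 7/5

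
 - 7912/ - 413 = 19 + 65/413 = 19.16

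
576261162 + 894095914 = 1470357076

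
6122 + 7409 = 13531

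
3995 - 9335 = -5340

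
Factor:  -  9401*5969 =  - 56114569= - 7^1 * 17^1*47^1*79^1*127^1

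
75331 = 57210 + 18121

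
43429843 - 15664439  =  27765404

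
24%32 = 24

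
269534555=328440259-58905704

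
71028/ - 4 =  - 17757+0/1 = - 17757.00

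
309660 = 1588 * 195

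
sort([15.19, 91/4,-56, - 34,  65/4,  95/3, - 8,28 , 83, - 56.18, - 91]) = [ - 91, - 56.18, - 56, - 34, - 8, 15.19,65/4, 91/4, 28,  95/3,  83] 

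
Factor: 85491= 3^2*7^1*23^1 * 59^1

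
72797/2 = 72797/2 = 36398.50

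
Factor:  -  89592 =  - 2^3*3^1*3733^1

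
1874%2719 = 1874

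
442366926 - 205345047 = 237021879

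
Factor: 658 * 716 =471128 = 2^3 *7^1*47^1 * 179^1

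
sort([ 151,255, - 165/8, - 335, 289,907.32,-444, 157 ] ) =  [ - 444, - 335, - 165/8,151,157,255, 289, 907.32 ] 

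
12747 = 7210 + 5537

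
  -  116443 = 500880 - 617323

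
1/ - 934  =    -  1/934   =  - 0.00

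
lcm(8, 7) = 56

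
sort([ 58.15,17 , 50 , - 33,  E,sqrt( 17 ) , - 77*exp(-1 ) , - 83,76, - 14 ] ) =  [ - 83,-33, - 77*exp( - 1), - 14, E,sqrt(17 ),17, 50 , 58.15,  76 ] 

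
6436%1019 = 322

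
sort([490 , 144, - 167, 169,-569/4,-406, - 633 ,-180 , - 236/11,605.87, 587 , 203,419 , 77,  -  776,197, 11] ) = [-776, -633,-406, - 180, - 167,-569/4, - 236/11, 11, 77,144,  169,197, 203,  419,490,587, 605.87]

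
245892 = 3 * 81964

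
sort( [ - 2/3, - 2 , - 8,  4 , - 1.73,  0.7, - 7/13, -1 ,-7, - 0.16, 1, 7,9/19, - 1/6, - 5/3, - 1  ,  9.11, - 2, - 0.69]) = [ - 8 , - 7 , - 2, - 2, - 1.73, -5/3, - 1, - 1, - 0.69, - 2/3, - 7/13,-1/6,-0.16,9/19, 0.7,1  ,  4,7,9.11]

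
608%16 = 0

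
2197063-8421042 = - 6223979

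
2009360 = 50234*40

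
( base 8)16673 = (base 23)E8L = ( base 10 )7611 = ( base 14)2ab9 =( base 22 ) FFL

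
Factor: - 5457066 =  -2^1*3^1*19^1*47869^1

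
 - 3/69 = - 1/23 = -  0.04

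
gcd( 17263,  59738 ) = 1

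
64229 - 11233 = 52996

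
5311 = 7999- 2688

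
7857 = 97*81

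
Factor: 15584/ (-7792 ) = - 2^1 = -2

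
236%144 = 92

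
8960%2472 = 1544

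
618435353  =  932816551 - 314381198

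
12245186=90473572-78228386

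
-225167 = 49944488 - 50169655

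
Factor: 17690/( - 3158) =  - 8845/1579 = -5^1*29^1*61^1*1579^( - 1 ) 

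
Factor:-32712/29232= -2^(  -  1)*3^( - 1)*7^( - 1 ) * 47^1 =- 47/42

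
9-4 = 5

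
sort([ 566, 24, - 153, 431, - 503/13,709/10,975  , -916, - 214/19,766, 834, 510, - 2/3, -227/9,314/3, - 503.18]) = [ - 916 , - 503.18, - 153, - 503/13, - 227/9, - 214/19, - 2/3, 24,709/10, 314/3,  431,  510,566,766, 834,975]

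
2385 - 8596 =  - 6211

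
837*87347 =73109439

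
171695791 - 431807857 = -260112066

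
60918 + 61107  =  122025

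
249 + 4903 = 5152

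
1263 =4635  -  3372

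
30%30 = 0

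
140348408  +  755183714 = 895532122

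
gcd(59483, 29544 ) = 1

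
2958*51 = 150858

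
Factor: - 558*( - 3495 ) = 2^1*3^3*5^1 * 31^1 * 233^1 = 1950210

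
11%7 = 4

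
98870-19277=79593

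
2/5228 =1/2614 = 0.00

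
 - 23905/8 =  - 2989 + 7/8= - 2988.12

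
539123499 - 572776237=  - 33652738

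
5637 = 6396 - 759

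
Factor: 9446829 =3^1*7^1*599^1 * 751^1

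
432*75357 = 32554224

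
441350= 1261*350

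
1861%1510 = 351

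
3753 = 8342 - 4589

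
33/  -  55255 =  - 33/55255 = - 0.00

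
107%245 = 107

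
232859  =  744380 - 511521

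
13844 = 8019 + 5825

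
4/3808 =1/952=0.00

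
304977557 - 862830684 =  - 557853127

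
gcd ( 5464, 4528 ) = 8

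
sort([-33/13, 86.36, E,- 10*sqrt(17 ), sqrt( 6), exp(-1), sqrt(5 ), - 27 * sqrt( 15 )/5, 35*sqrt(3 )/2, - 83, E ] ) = [ - 83,-10*sqrt(17 ),  -  27*sqrt( 15 )/5,-33/13, exp(-1 ), sqrt ( 5), sqrt (6 ),  E, E, 35*sqrt( 3)/2, 86.36]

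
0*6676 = 0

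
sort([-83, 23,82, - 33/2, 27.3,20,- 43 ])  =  [-83,-43 , - 33/2,20, 23 , 27.3, 82 ]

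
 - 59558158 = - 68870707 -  - 9312549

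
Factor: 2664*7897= 2^3*3^2*37^1*53^1*149^1 =21037608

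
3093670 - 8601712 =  - 5508042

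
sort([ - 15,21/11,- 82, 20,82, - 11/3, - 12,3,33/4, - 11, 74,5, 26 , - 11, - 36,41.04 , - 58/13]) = [ - 82, - 36, - 15, - 12 ,-11, - 11, - 58/13,- 11/3, 21/11,3, 5, 33/4, 20, 26, 41.04, 74, 82]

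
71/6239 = 71/6239  =  0.01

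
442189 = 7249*61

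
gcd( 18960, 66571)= 1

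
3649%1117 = 298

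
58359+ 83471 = 141830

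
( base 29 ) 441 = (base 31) 3J9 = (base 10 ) 3481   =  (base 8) 6631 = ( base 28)4c9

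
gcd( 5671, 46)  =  1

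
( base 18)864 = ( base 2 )101010010000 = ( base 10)2704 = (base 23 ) 52d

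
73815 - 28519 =45296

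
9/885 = 3/295 = 0.01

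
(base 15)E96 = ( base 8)6333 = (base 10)3291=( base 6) 23123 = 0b110011011011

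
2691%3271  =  2691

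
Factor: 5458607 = 7^1 *11^1*70891^1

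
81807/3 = 27269=27269.00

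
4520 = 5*904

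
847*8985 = 7610295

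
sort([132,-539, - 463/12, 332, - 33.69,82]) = [ - 539, - 463/12, - 33.69, 82 , 132,332]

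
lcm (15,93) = 465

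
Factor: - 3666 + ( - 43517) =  - 47183 =- 29^1 * 1627^1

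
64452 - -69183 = 133635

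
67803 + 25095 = 92898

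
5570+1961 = 7531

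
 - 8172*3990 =-32606280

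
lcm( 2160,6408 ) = 192240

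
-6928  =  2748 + - 9676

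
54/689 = 54/689 = 0.08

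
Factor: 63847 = 7^2*1303^1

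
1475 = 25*59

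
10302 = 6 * 1717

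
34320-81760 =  - 47440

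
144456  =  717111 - 572655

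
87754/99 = 87754/99 = 886.40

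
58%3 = 1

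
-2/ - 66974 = 1/33487=0.00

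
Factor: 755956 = 2^2*17^1*11117^1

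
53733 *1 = 53733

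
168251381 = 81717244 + 86534137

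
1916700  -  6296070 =-4379370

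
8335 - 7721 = 614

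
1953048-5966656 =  - 4013608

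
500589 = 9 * 55621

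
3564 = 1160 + 2404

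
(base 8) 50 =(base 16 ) 28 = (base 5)130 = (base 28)1c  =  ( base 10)40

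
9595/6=1599 + 1/6 = 1599.17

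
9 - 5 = 4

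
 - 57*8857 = -504849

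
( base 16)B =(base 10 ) 11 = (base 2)1011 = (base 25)B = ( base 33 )b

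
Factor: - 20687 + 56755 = 36068 = 2^2*71^1*127^1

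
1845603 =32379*57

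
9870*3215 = 31732050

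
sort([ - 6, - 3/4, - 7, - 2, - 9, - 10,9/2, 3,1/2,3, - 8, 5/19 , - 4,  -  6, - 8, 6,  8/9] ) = [ - 10, - 9,- 8, - 8,- 7, - 6,- 6, - 4, - 2, - 3/4,5/19, 1/2, 8/9, 3,  3,9/2, 6 ]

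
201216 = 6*33536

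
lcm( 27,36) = 108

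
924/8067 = 308/2689=   0.11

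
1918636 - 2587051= - 668415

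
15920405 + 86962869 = 102883274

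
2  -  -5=7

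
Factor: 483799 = 167^1*2897^1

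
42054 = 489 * 86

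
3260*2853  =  9300780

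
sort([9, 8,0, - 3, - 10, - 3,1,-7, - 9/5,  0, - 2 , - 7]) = [ -10,-7, - 7,-3, - 3, - 2, - 9/5, 0, 0, 1, 8,9]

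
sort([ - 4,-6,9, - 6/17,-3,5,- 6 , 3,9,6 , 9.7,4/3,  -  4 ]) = [ - 6 , - 6, - 4, - 4,- 3, -6/17, 4/3, 3 , 5,6,9, 9,9.7 ] 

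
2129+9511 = 11640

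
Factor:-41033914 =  - 2^1 * 47^1*436531^1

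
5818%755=533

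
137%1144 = 137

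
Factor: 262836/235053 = 2^2*13^( - 1) * 41^( - 1 )*149^1 = 596/533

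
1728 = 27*64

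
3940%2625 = 1315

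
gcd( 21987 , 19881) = 9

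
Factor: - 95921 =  - 7^1 * 71^1 * 193^1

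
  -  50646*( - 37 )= 1873902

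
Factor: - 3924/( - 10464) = 2^( - 3)*3^1 = 3/8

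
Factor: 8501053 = 11^1*23^1*33601^1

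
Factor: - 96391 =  - 41^1 * 2351^1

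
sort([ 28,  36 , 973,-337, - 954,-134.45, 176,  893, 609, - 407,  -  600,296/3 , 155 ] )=[ - 954, - 600,-407, - 337,-134.45, 28,36,  296/3, 155,176 , 609, 893,973]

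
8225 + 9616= 17841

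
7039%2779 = 1481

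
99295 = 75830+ 23465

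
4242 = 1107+3135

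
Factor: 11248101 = 3^2  *17^1*73517^1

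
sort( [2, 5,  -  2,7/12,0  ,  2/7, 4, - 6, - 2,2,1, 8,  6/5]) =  [-6, - 2 , - 2, 0,2/7,7/12 , 1,6/5,2,2,4,5 , 8 ]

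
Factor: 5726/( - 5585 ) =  - 2^1*5^(-1) * 7^1 * 409^1*1117^ ( - 1 ) 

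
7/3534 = 7/3534 = 0.00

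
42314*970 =41044580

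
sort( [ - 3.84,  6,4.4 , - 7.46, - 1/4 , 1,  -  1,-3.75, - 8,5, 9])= [ - 8 ,-7.46,- 3.84 ,-3.75 , - 1, - 1/4,1, 4.4 , 5,  6,9 ] 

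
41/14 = 2 + 13/14= 2.93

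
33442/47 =33442/47 = 711.53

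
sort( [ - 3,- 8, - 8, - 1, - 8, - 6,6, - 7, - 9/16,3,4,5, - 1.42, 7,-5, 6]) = [ - 8, - 8, - 8, - 7, - 6,-5 ,-3 , - 1.42, - 1, - 9/16,  3, 4,5,6, 6,7 ] 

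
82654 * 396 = 32730984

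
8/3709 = 8/3709 =0.00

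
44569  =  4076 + 40493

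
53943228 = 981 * 54988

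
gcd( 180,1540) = 20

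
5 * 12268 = 61340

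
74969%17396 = 5385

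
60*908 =54480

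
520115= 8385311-7865196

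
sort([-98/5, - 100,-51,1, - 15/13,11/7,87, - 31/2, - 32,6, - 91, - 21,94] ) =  [ - 100, - 91 , - 51,  -  32,  -  21, - 98/5, - 31/2, - 15/13, 1,11/7,6,87,94]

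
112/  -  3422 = -56/1711 = - 0.03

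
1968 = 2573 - 605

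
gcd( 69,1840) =23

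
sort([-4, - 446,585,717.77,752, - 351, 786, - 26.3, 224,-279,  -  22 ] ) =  [-446, - 351, - 279, - 26.3, - 22, - 4 , 224,585, 717.77, 752,786] 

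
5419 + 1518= 6937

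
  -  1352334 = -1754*771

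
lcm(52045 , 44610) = 312270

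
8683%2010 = 643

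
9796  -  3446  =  6350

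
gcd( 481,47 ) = 1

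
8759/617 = 14 +121/617 = 14.20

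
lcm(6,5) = 30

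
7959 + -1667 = 6292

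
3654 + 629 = 4283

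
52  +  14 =66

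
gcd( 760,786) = 2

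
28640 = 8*3580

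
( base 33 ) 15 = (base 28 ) 1a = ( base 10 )38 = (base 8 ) 46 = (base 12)32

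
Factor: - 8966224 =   -  2^4*149^1 * 3761^1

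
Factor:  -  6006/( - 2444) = 231/94 = 2^( - 1)* 3^1 * 7^1*11^1 * 47^ ( - 1)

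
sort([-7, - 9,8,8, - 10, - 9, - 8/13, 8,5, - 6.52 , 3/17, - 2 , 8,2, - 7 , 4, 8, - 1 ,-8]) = [ - 10, - 9, - 9 , - 8,- 7, -7, - 6.52,-2, - 1, - 8/13,3/17,2,4,5, 8, 8  ,  8,8,8]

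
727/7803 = 727/7803 = 0.09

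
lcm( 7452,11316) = 305532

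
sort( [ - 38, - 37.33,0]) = [  -  38, - 37.33,0]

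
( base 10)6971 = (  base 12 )404b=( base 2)1101100111011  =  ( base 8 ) 15473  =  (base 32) 6pr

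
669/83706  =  223/27902 = 0.01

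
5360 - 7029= - 1669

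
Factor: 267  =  3^1*89^1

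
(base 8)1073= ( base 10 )571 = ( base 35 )GB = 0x23B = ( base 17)1ga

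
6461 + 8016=14477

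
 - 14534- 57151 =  -71685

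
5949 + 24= 5973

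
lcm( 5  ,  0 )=0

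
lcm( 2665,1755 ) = 71955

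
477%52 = 9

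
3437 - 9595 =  - 6158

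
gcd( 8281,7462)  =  91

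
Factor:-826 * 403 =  - 332878=- 2^1 * 7^1*13^1*31^1* 59^1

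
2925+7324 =10249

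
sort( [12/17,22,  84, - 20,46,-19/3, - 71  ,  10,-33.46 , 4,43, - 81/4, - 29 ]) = [ - 71, - 33.46, - 29,-81/4, - 20, - 19/3,  12/17 , 4,10,22,43,46,84 ] 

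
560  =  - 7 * (-80)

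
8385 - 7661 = 724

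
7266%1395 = 291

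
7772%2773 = 2226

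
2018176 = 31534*64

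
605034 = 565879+39155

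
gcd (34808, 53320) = 8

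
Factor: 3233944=2^3*7^1 * 17^1*43^1*79^1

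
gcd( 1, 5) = 1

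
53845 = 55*979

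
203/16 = 12+11/16 = 12.69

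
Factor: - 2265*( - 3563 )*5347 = 43151332665=3^1 *5^1*7^1*151^1*509^1*5347^1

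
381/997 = 381/997= 0.38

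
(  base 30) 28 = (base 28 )2c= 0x44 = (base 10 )68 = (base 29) 2A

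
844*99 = 83556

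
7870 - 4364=3506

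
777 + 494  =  1271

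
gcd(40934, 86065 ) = 1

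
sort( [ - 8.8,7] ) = [ -8.8,7]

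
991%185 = 66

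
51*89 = 4539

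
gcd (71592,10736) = 8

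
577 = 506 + 71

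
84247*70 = 5897290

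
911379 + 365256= 1276635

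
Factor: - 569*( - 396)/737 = 2^2*3^2 * 67^( - 1)*569^1 = 20484/67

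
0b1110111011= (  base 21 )23A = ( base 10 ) 955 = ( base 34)s3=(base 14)4C3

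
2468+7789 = 10257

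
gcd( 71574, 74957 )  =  1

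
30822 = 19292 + 11530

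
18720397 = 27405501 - 8685104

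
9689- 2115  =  7574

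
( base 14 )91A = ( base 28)27O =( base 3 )2110020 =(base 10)1788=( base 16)6FC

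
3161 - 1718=1443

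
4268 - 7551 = -3283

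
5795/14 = 5795/14  =  413.93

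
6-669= - 663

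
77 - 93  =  -16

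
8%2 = 0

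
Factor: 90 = 2^1*3^2*5^1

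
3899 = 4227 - 328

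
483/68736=161/22912= 0.01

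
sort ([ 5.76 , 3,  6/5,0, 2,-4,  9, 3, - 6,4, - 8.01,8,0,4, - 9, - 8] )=[  -  9, - 8.01, - 8, - 6, - 4, 0,  0 , 6/5 , 2, 3,3,4,4,  5.76, 8, 9 ]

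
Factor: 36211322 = 2^1*7^1*173^1*14951^1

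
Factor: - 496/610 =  - 248/305 = -  2^3*5^( - 1)*31^1*61^(  -  1)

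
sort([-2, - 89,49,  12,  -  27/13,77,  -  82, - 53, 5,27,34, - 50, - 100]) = [ - 100,-89, - 82,-53, - 50, - 27/13, -2,5,12,27,34,49,77]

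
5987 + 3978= 9965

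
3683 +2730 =6413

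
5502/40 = 2751/20 = 137.55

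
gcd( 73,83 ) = 1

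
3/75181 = 3/75181  =  0.00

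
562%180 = 22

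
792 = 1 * 792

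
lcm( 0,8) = 0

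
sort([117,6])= [6,117] 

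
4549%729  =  175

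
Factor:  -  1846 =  - 2^1*13^1*71^1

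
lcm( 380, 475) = 1900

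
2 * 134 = 268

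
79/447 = 79/447  =  0.18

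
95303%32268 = 30767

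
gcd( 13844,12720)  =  4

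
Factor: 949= 13^1*73^1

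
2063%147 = 5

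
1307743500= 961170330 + 346573170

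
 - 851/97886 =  - 1 + 97035/97886 = - 0.01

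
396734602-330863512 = 65871090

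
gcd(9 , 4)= 1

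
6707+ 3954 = 10661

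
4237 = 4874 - 637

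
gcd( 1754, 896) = 2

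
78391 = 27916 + 50475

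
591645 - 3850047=-3258402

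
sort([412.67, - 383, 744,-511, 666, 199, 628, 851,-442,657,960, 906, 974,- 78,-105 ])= [ - 511, - 442, - 383,-105, - 78,199, 412.67, 628,657,666, 744, 851, 906, 960,974 ]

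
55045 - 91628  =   - 36583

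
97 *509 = 49373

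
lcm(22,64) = 704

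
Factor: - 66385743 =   -  3^1*22128581^1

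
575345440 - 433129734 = 142215706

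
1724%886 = 838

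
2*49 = 98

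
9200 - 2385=6815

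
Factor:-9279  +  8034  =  - 3^1*5^1*83^1  =  -1245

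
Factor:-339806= - 2^1*71^1*2393^1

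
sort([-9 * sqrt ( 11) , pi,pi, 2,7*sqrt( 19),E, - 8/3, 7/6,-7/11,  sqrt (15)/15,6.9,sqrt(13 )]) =[ - 9*sqrt ( 11 ) , -8/3, - 7/11, sqrt( 15)/15,7/6 , 2,E, pi,pi,sqrt(13),6.9, 7*sqrt( 19)]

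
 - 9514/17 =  - 560 +6/17 = - 559.65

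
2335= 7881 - 5546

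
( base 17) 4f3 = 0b10110000110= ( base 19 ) 3H8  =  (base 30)1h4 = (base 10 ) 1414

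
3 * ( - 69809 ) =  - 209427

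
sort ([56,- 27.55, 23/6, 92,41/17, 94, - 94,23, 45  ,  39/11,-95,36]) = [ - 95, - 94, - 27.55, 41/17,39/11,23/6, 23,36, 45,56,92,94 ] 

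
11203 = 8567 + 2636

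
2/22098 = 1/11049 = 0.00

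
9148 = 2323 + 6825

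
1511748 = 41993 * 36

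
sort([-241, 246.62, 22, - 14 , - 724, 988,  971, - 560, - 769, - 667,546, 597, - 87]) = [ - 769, - 724, - 667, - 560, - 241,-87,  -  14, 22, 246.62,  546,  597, 971 , 988]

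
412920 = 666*620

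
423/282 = 3/2  =  1.50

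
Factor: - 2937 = - 3^1*11^1*89^1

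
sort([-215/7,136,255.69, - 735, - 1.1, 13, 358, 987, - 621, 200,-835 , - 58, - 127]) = [ - 835, - 735, - 621, - 127, - 58, - 215/7, - 1.1, 13, 136, 200, 255.69, 358,987]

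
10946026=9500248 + 1445778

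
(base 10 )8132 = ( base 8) 17704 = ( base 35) 6mc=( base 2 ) 1111111000100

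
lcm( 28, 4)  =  28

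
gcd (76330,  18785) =85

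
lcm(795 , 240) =12720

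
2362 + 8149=10511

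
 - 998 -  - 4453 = 3455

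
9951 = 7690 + 2261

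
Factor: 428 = 2^2*107^1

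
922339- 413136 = 509203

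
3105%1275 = 555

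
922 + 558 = 1480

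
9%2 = 1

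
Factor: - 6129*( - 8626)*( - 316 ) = - 2^3*3^3*19^1*79^1*227^2 = -16706526264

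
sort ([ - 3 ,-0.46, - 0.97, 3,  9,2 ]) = [ - 3,-0.97 , - 0.46, 2, 3, 9] 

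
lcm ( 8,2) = 8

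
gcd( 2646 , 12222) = 126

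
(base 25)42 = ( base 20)52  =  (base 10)102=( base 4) 1212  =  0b1100110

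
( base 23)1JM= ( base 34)t2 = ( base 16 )3dc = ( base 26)1c0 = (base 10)988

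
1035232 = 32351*32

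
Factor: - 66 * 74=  - 4884 =- 2^2 *3^1*11^1 *37^1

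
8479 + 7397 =15876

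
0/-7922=0/1 = - 0.00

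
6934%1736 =1726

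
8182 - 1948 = 6234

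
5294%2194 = 906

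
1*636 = 636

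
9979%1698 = 1489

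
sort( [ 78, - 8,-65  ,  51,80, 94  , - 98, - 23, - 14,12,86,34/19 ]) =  [ - 98,  -  65, - 23, - 14,  -  8,34/19, 12,51,78, 80 , 86,94]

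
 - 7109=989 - 8098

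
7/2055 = 7/2055= 0.00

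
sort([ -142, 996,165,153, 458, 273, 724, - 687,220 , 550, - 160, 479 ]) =[  -  687, - 160, - 142, 153, 165,220, 273, 458, 479,550, 724, 996 ] 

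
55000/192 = 6875/24 = 286.46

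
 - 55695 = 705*( - 79)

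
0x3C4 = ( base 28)16C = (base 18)2HA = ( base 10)964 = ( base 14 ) 4CC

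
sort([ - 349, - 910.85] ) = [ - 910.85, - 349] 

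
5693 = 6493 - 800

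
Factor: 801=3^2*89^1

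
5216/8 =652 = 652.00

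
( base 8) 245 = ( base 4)2211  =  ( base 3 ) 20010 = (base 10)165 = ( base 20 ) 85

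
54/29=1 + 25/29  =  1.86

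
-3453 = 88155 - 91608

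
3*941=2823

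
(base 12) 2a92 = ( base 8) 11616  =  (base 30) 5GQ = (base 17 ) 1058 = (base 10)5006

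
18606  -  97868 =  - 79262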